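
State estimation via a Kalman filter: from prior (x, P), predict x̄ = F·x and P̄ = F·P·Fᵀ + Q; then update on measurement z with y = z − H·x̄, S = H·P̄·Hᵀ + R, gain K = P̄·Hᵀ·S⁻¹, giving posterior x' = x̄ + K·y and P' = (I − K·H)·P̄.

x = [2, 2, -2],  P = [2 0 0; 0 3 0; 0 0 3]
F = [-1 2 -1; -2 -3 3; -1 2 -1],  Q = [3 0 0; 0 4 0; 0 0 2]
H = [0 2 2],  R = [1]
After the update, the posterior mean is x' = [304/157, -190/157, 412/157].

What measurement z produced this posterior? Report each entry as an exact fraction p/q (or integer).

x̄ = F·x = [4, -16, 4]
P̄ = F·P·Fᵀ + Q = [20 -23 17; -23 66 -23; 17 -23 19]
S = H·P̄·Hᵀ + R = [157]
K = P̄·Hᵀ·S⁻¹ = [-12/157; 86/157; -8/157]
x' − x̄ = [-324/157, 2322/157, -216/157] = K·y
y = (KᵀK)⁻¹·Kᵀ·(x' − x̄) = [27]
z = y + H·x̄ = [27] + [-24] = [3]

z = [3]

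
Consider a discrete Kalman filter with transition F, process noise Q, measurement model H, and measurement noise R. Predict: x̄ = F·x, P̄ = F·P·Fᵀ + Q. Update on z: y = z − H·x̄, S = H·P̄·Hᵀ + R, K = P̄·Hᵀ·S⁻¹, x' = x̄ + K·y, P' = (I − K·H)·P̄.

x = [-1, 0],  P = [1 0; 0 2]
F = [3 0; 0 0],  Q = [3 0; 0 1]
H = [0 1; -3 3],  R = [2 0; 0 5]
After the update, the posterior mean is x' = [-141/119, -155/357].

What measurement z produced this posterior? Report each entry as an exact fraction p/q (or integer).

z = [-1, 2]

x̄ = F·x = [-3, 0]
P̄ = F·P·Fᵀ + Q = [12 0; 0 1]
S = H·P̄·Hᵀ + R = [3 3; 3 122]
K = P̄·Hᵀ·S⁻¹ = [36/119 -36/119; 113/357 2/119]
x' − x̄ = [216/119, -155/357] = K·y
y = (KᵀK)⁻¹·Kᵀ·(x' − x̄) = [-1, -7]
z = y + H·x̄ = [-1, -7] + [0, 9] = [-1, 2]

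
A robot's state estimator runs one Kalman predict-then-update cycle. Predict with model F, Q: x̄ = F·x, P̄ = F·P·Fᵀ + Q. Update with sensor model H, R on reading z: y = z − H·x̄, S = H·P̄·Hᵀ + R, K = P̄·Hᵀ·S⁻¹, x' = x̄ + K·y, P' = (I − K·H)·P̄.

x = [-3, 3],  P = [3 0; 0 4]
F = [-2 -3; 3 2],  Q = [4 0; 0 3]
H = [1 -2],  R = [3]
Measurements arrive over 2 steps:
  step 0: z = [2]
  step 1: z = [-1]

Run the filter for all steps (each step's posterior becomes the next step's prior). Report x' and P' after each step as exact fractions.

step 0: x' = [-1357/407, -1087/407], P' = [2668/407 1130/407; 1130/407 766/407]
step 1: x' = [237443/342579, 261703/342579], P' = [1329886/342579 509930/342579; 509930/342579 433477/342579]

step 0: x̄ = F·x = [-3, -3]
step 0: P̄ = F·P·Fᵀ + Q = [52 -42; -42 46]
step 0: y = z − H·x̄ = [-1]
step 0: S = H·P̄·Hᵀ + R = [407]
step 0: K = P̄·Hᵀ·S⁻¹ = [136/407; -134/407]
step 0: x' = x̄ + K·y = [-1357/407, -1087/407]
step 0: P' = (I − K·H)·P̄ = [2668/407 1130/407; 1130/407 766/407]
step 1: x̄ = F·x = [5975/407, -6245/407]
step 1: P̄ = F·P·Fᵀ + Q = [32754/407 -35294/407; -35294/407 41857/407]
step 1: y = z − H·x̄ = [-18872/407]
step 1: S = H·P̄·Hᵀ + R = [342579/407]
step 1: K = P̄·Hᵀ·S⁻¹ = [103342/342579; -119008/342579]
step 1: x' = x̄ + K·y = [237443/342579, 261703/342579]
step 1: P' = (I − K·H)·P̄ = [1329886/342579 509930/342579; 509930/342579 433477/342579]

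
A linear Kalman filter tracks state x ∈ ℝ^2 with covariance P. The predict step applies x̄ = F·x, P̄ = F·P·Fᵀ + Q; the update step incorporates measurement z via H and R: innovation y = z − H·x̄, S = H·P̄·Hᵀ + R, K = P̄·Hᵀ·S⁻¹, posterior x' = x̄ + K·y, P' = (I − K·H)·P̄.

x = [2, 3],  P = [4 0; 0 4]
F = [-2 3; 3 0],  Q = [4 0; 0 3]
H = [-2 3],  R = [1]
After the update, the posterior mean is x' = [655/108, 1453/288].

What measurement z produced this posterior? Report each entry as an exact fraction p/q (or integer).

x̄ = F·x = [5, 6]
P̄ = F·P·Fᵀ + Q = [56 -24; -24 39]
S = H·P̄·Hᵀ + R = [864]
K = P̄·Hᵀ·S⁻¹ = [-23/108; 55/288]
x' − x̄ = [115/108, -275/288] = K·y
y = (KᵀK)⁻¹·Kᵀ·(x' − x̄) = [-5]
z = y + H·x̄ = [-5] + [8] = [3]

z = [3]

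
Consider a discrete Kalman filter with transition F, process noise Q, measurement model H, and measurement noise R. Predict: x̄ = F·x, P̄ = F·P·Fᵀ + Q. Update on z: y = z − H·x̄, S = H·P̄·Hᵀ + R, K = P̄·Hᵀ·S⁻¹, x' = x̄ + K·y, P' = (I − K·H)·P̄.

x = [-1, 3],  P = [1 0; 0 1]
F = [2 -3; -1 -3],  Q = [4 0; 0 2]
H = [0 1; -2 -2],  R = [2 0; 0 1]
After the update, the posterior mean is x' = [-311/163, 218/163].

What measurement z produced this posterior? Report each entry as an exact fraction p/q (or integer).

z = [2, 1]

x̄ = F·x = [-11, -8]
P̄ = F·P·Fᵀ + Q = [17 7; 7 12]
S = H·P̄·Hᵀ + R = [14 -38; -38 173]
K = P̄·Hᵀ·S⁻¹ = [-613/978 -203/489; 316/489 -38/489]
x' − x̄ = [1482/163, 1522/163] = K·y
y = (KᵀK)⁻¹·Kᵀ·(x' − x̄) = [10, -37]
z = y + H·x̄ = [10, -37] + [-8, 38] = [2, 1]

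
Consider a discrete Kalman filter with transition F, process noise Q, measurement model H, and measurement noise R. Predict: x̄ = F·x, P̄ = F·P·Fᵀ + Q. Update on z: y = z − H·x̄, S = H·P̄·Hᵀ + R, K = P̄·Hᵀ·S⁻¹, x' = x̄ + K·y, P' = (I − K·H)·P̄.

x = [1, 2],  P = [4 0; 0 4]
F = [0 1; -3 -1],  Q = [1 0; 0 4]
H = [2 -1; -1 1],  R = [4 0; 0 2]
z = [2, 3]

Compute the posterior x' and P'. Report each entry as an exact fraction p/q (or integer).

x̄ = F·x = [2, -5]
P̄ = F·P·Fᵀ + Q = [5 -4; -4 44]
y = z − H·x̄ = [-7, 10]
S = H·P̄·Hᵀ + R = [84 -66; -66 59]
K = P̄·Hᵀ·S⁻¹ = [29/75 7/25; 1/6 1]
x' = x̄ + K·y = [157/75, 23/6]
P' = (I − K·H)·P̄ = [158/75 8/3; 8/3 14/3]

x' = [157/75, 23/6]
P' = [158/75 8/3; 8/3 14/3]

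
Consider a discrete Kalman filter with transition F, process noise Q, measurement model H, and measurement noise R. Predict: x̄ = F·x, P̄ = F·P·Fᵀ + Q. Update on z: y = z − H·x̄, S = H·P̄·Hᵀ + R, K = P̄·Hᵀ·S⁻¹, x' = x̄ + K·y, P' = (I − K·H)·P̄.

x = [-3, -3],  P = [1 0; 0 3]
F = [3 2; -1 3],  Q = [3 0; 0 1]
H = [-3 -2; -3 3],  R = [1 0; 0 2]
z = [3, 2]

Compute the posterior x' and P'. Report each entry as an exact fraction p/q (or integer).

x' = [-10961/11912, -6173/35736]
P' = [895/11912 -461/35736; -461/35736 12775/107208]

x̄ = F·x = [-15, -6]
P̄ = F·P·Fᵀ + Q = [24 15; 15 29]
y = z − H·x̄ = [-54, -25]
S = H·P̄·Hᵀ + R = [513 -3; -3 209]
K = P̄·Hᵀ·S⁻¹ = [-7133/35736 -1573/11912; -21401/107208 7079/35736]
x' = x̄ + K·y = [-10961/11912, -6173/35736]
P' = (I − K·H)·P̄ = [895/11912 -461/35736; -461/35736 12775/107208]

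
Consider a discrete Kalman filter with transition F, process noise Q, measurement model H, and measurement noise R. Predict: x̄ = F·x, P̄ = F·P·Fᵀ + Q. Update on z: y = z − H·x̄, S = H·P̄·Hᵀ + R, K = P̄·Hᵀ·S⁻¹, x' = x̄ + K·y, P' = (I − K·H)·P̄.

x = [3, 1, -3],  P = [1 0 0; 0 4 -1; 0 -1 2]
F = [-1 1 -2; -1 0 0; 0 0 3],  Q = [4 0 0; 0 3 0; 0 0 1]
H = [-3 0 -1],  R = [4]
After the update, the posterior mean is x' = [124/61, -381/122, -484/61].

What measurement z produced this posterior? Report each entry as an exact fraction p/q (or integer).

z = [2]

x̄ = F·x = [4, -3, -9]
P̄ = F·P·Fᵀ + Q = [21 1 -15; 1 4 0; -15 0 19]
S = H·P̄·Hᵀ + R = [122]
K = P̄·Hᵀ·S⁻¹ = [-24/61; -3/122; 13/61]
x' − x̄ = [-120/61, -15/122, 65/61] = K·y
y = (KᵀK)⁻¹·Kᵀ·(x' − x̄) = [5]
z = y + H·x̄ = [5] + [-3] = [2]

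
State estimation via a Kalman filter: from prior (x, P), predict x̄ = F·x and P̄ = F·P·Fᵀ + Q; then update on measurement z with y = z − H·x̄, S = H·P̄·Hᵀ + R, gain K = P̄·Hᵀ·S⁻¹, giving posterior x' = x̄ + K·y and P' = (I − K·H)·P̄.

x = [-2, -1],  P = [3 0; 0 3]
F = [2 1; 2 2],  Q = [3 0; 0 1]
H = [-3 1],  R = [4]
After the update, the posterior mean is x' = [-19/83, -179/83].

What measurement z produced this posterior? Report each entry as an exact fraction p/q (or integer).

x̄ = F·x = [-5, -6]
P̄ = F·P·Fᵀ + Q = [18 18; 18 25]
S = H·P̄·Hᵀ + R = [83]
K = P̄·Hᵀ·S⁻¹ = [-36/83; -29/83]
x' − x̄ = [396/83, 319/83] = K·y
y = (KᵀK)⁻¹·Kᵀ·(x' − x̄) = [-11]
z = y + H·x̄ = [-11] + [9] = [-2]

z = [-2]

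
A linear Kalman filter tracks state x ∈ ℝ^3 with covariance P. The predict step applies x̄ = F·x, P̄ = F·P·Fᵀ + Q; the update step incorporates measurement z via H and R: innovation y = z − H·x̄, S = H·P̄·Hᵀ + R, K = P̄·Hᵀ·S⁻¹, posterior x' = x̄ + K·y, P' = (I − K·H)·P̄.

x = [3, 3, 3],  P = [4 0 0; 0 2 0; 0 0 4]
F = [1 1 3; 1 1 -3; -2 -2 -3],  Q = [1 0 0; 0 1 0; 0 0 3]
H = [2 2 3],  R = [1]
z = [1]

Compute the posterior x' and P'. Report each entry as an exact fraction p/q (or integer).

x̄ = F·x = [15, -3, -21]
P̄ = F·P·Fᵀ + Q = [43 -30 -48; -30 43 24; -48 24 63]
y = z − H·x̄ = [40]
S = H·P̄·Hᵀ + R = [384]
K = P̄·Hᵀ·S⁻¹ = [-59/192; 49/192; 47/128]
x' = x̄ + K·y = [65/24, 173/24, -101/16]
P' = (I − K·H)·P̄ = [647/96 11/96 -299/64; 11/96 1727/96 -767/64; -299/64 -767/64 1437/128]

x' = [65/24, 173/24, -101/16]
P' = [647/96 11/96 -299/64; 11/96 1727/96 -767/64; -299/64 -767/64 1437/128]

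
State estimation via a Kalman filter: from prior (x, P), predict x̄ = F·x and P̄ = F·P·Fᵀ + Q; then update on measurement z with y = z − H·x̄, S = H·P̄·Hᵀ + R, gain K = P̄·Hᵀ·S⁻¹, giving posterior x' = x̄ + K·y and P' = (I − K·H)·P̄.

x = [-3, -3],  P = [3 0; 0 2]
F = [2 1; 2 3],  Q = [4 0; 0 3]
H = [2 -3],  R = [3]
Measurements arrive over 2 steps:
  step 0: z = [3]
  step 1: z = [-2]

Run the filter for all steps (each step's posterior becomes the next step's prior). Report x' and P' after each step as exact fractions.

step 0: x̄ = F·x = [-9, -15]
step 0: P̄ = F·P·Fᵀ + Q = [18 18; 18 33]
step 0: y = z − H·x̄ = [-24]
step 0: S = H·P̄·Hᵀ + R = [156]
step 0: K = P̄·Hᵀ·S⁻¹ = [-3/26; -21/52]
step 0: x' = x̄ + K·y = [-81/13, -69/13]
step 0: P' = (I − K·H)·P̄ = [207/13 279/26; 279/26 393/52]
step 1: x̄ = F·x = [-231/13, -369/13]
step 1: P̄ = F·P·Fᵀ + Q = [6145/52 8955/52; 8955/52 13701/52]
step 1: y = z − H·x̄ = [-671/13]
step 1: S = H·P̄·Hᵀ + R = [40585/52]
step 1: K = P̄·Hᵀ·S⁻¹ = [-2915/8117; -23193/40585]
step 1: x' = x̄ + K·y = [6226/8117, 45126/40585]
step 1: P' = (I − K·H)·P̄ = [142170/8117 97695/8117; 97695/8117 348843/40585]

step 0: x' = [-81/13, -69/13], P' = [207/13 279/26; 279/26 393/52]
step 1: x' = [6226/8117, 45126/40585], P' = [142170/8117 97695/8117; 97695/8117 348843/40585]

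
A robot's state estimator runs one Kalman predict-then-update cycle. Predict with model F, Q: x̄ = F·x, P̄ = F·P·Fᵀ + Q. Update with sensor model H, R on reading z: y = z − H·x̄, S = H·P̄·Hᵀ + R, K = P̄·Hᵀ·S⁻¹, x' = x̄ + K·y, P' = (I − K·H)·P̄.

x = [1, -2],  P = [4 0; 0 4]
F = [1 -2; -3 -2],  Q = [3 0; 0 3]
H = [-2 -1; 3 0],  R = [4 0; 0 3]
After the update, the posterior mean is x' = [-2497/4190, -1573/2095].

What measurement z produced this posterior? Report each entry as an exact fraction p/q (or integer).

x̄ = F·x = [5, 1]
P̄ = F·P·Fᵀ + Q = [23 4; 4 55]
S = H·P̄·Hᵀ + R = [167 -150; -150 210]
K = P̄·Hᵀ·S⁻¹ = [-5/419 1341/4190; -381/419 -1241/2095]
x' − x̄ = [-23447/4190, -3668/2095] = K·y
y = (KᵀK)⁻¹·Kᵀ·(x' − x̄) = [13, -17]
z = y + H·x̄ = [13, -17] + [-11, 15] = [2, -2]

z = [2, -2]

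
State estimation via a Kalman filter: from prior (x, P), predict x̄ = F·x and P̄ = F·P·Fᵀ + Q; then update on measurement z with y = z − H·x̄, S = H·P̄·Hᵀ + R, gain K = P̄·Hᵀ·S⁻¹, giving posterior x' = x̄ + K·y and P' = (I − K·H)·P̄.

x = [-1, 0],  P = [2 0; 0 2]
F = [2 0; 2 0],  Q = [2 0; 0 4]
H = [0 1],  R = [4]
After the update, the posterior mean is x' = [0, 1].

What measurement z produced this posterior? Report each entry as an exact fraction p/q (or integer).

z = [2]

x̄ = F·x = [-2, -2]
P̄ = F·P·Fᵀ + Q = [10 8; 8 12]
S = H·P̄·Hᵀ + R = [16]
K = P̄·Hᵀ·S⁻¹ = [1/2; 3/4]
x' − x̄ = [2, 3] = K·y
y = (KᵀK)⁻¹·Kᵀ·(x' − x̄) = [4]
z = y + H·x̄ = [4] + [-2] = [2]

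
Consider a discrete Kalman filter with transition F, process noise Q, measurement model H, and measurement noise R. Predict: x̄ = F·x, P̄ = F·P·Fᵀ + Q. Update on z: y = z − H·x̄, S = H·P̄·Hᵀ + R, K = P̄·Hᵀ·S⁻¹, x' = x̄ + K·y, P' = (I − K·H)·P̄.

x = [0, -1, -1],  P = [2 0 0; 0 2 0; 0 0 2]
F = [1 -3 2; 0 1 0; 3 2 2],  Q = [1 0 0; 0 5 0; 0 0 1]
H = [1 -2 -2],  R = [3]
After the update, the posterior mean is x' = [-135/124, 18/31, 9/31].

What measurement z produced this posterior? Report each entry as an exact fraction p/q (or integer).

z = [-3]

x̄ = F·x = [1, -1, -4]
P̄ = F·P·Fᵀ + Q = [29 -6 2; -6 7 4; 2 4 35]
S = H·P̄·Hᵀ + R = [248]
K = P̄·Hᵀ·S⁻¹ = [37/248; -7/62; -19/62]
x' − x̄ = [-259/124, 49/31, 133/31] = K·y
y = (KᵀK)⁻¹·Kᵀ·(x' − x̄) = [-14]
z = y + H·x̄ = [-14] + [11] = [-3]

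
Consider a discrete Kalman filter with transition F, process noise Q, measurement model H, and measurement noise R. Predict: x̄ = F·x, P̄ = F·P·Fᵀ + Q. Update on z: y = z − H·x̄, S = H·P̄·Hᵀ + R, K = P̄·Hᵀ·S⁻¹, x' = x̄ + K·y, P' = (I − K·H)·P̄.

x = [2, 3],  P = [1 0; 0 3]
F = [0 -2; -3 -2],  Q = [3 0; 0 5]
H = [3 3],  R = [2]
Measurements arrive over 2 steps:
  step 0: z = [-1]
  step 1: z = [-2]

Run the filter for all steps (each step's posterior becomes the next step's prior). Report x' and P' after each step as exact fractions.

step 0: x̄ = F·x = [-6, -12]
step 0: P̄ = F·P·Fᵀ + Q = [15 12; 12 26]
step 0: y = z − H·x̄ = [53]
step 0: S = H·P̄·Hᵀ + R = [587]
step 0: K = P̄·Hᵀ·S⁻¹ = [81/587; 114/587]
step 0: x' = x̄ + K·y = [771/587, -1002/587]
step 0: P' = (I − K·H)·P̄ = [2244/587 -2190/587; -2190/587 2266/587]
step 1: x̄ = F·x = [2004/587, -309/587]
step 1: P̄ = F·P·Fᵀ + Q = [10825/587 -4076/587; -4076/587 5915/587]
step 1: y = z − H·x̄ = [-6259/587]
step 1: S = H·P̄·Hᵀ + R = [78466/587]
step 1: K = P̄·Hᵀ·S⁻¹ = [20247/78466; 5517/78466]
step 1: x' = x̄ + K·y = [51993/78466, -100131/78466]
step 1: P' = (I − K·H)·P̄ = [748643/78466 -735145/78466; -735145/78466 738823/78466]

step 0: x' = [771/587, -1002/587], P' = [2244/587 -2190/587; -2190/587 2266/587]
step 1: x' = [51993/78466, -100131/78466], P' = [748643/78466 -735145/78466; -735145/78466 738823/78466]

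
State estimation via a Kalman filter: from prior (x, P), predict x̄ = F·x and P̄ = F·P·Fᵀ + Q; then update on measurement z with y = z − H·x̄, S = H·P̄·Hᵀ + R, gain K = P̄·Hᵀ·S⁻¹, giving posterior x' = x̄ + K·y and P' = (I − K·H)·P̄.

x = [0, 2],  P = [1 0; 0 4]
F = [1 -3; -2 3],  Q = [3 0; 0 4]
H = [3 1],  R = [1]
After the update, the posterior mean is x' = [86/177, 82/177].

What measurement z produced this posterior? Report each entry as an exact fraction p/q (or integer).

z = [2]

x̄ = F·x = [-6, 6]
P̄ = F·P·Fᵀ + Q = [40 -38; -38 44]
S = H·P̄·Hᵀ + R = [177]
K = P̄·Hᵀ·S⁻¹ = [82/177; -70/177]
x' − x̄ = [1148/177, -980/177] = K·y
y = (KᵀK)⁻¹·Kᵀ·(x' − x̄) = [14]
z = y + H·x̄ = [14] + [-12] = [2]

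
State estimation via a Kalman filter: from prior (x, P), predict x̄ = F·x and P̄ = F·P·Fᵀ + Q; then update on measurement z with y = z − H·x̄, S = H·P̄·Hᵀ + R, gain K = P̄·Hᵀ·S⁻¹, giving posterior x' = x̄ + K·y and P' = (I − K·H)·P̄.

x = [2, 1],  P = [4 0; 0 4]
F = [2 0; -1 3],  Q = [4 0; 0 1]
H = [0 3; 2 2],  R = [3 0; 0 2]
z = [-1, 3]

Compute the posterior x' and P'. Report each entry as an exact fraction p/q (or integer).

x̄ = F·x = [4, 1]
P̄ = F·P·Fᵀ + Q = [20 -8; -8 41]
y = z − H·x̄ = [-4, -7]
S = H·P̄·Hᵀ + R = [372 198; 198 182]
K = P̄·Hᵀ·S⁻¹ = [-8/25 12/25; 1553/4750 33/4750]
x' = x̄ + K·y = [48/25, -1693/4750]
P' = (I − K·H)·P̄ = [4/5 -8/25; -8/25 1553/4750]

x' = [48/25, -1693/4750]
P' = [4/5 -8/25; -8/25 1553/4750]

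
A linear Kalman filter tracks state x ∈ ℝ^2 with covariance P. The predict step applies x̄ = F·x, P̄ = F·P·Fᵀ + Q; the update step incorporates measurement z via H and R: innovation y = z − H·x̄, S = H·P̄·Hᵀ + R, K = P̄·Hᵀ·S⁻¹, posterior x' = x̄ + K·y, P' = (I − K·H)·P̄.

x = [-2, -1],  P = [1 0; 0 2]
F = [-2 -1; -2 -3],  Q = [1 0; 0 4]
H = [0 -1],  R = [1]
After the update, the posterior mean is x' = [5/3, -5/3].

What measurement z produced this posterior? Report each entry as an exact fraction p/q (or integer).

z = [2]

x̄ = F·x = [5, 7]
P̄ = F·P·Fᵀ + Q = [7 10; 10 26]
S = H·P̄·Hᵀ + R = [27]
K = P̄·Hᵀ·S⁻¹ = [-10/27; -26/27]
x' − x̄ = [-10/3, -26/3] = K·y
y = (KᵀK)⁻¹·Kᵀ·(x' − x̄) = [9]
z = y + H·x̄ = [9] + [-7] = [2]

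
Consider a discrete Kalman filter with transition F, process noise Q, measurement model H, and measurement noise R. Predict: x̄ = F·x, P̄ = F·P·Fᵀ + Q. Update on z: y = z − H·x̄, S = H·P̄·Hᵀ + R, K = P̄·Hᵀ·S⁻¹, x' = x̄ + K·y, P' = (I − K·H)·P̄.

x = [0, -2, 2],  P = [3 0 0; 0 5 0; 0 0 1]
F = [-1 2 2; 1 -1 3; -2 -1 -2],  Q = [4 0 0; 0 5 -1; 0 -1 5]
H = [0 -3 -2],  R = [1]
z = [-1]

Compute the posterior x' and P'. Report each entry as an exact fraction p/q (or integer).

x' = [703/207, 706/207, -946/207]
P' = [5048/207 401/207 -620/207; 401/207 2054/207 -3056/207; -620/207 -3056/207 4598/207]

x̄ = F·x = [0, 8, -2]
P̄ = F·P·Fᵀ + Q = [31 -7 -8; -7 22 -8; -8 -8 26]
y = z − H·x̄ = [19]
S = H·P̄·Hᵀ + R = [207]
K = P̄·Hᵀ·S⁻¹ = [37/207; -50/207; -28/207]
x' = x̄ + K·y = [703/207, 706/207, -946/207]
P' = (I − K·H)·P̄ = [5048/207 401/207 -620/207; 401/207 2054/207 -3056/207; -620/207 -3056/207 4598/207]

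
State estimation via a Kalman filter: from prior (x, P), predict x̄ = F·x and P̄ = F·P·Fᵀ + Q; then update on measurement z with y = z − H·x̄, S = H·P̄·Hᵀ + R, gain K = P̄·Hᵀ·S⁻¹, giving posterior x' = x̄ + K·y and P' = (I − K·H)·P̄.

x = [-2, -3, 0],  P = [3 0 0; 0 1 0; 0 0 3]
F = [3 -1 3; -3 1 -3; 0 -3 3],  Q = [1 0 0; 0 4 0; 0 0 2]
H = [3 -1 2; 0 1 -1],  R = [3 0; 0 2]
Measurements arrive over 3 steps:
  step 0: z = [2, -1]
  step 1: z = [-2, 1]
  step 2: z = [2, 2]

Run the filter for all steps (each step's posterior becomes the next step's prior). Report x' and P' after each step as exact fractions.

step 0: x' = [-6161/3138, 5720/1569, 8719/1569], P' = [21761/12552 -7213/3138 -10193/3138; -7213/3138 9742/1569 9824/1569; -10193/3138 9824/1569 12280/1569]
step 1: x' = [1096145/6888908, -94632/1722227, -1840517/1722227], P' = [33671943/27555632 -4734547/3444454 -3604927/1722227; -4734547/3444454 7806986/1722227 7175392/1722227; -3604927/1722227 7175392/1722227 8969240/1722227]
step 2: x' = [15700573289/12362310168, 96352387/1545288771, -1811170480/1545288771], P' = [59653836769/49449240672 -4177320113/3090577542 -12761233439/6181155084; -4177320113/3090577542 6952783562/1545288771 6373046296/1545288771; -12761233439/6181155084 6373046296/1545288771 7966307870/1545288771]

step 0: x̄ = F·x = [-3, 3, 9]
step 0: P̄ = F·P·Fᵀ + Q = [56 -55 30; -55 59 -30; 30 -30 38]
step 0: y = z − H·x̄ = [-4, 5]
step 0: S = H·P̄·Hᵀ + R = [1528 -480; -480 159]
step 0: K = P̄·Hᵀ·S⁻¹ = [1399/4184 745/1569; -203/1046 -41/1569; -123/1046 -1228/1569]
step 0: x' = x̄ + K·y = [-6161/3138, 5720/1569, 8719/1569]
step 0: P' = (I − K·H)·P̄ = [21761/12552 -7213/3138 -10193/3138; -7213/3138 9742/1569 9824/1569; -10193/3138 9824/1569 12280/1569]
step 1: x̄ = F·x = [22391/3138, -22391/3138, 2999/523]
step 1: P̄ = F·P·Fᵀ + Q = [138161/12552 -125609/12552 2816/523; -125609/12552 175817/12552 -2816/523; 2816/523 -2816/523 8168/523]
step 1: y = z − H·x̄ = [-65914/1569, 43523/3138]
step 1: S = H·P̄·Hᵀ + R = [509506/1569 -337553/3138; -337553/3138 532121/12552]
step 1: K = P̄·Hᵀ·S⁻¹ = [7844847/27555632 2475307/6888908; -372015/3444454 315797/1722227; -17231/1722227 -896924/1722227]
step 1: x' = x̄ + K·y = [1096145/6888908, -94632/1722227, -1840517/1722227]
step 1: P' = (I − K·H)·P̄ = [33671943/27555632 -4734547/3444454 -3604927/1722227; -4734547/3444454 7806986/1722227 7175392/1722227; -3604927/1722227 7175392/1722227 8969240/1722227]
step 2: x̄ = F·x = [-18419241/6888908, 18419241/6888908, -5237655/1722227]
step 2: P̄ = F·P·Fᵀ + Q = [247287103/27555632 -219731471/27555632 13801065/3444454; -219731471/27555632 329953999/27555632 -13801065/3444454; 13801065/3444454 -13801065/3444454 25273432/1722227]
step 2: y = z − H·x̄ = [32339005/1722227, -25592045/6888908]
step 2: S = H·P̄·Hᵀ + R = [458789351/1722227 -615087339/6888908; -615087339/6888908 1010257215/27555632]
step 2: K = P̄·Hᵀ·S⁻¹ = [4624321899/16483080224 4406593213/12362310168; -105038031/1030192514 289868633/1545288771; -5046949/2060385028 -796630787/1545288771]
step 2: x' = x̄ + K·y = [15700573289/12362310168, 96352387/1545288771, -1811170480/1545288771]
step 2: P' = (I − K·H)·P̄ = [59653836769/49449240672 -4177320113/3090577542 -12761233439/6181155084; -4177320113/3090577542 6952783562/1545288771 6373046296/1545288771; -12761233439/6181155084 6373046296/1545288771 7966307870/1545288771]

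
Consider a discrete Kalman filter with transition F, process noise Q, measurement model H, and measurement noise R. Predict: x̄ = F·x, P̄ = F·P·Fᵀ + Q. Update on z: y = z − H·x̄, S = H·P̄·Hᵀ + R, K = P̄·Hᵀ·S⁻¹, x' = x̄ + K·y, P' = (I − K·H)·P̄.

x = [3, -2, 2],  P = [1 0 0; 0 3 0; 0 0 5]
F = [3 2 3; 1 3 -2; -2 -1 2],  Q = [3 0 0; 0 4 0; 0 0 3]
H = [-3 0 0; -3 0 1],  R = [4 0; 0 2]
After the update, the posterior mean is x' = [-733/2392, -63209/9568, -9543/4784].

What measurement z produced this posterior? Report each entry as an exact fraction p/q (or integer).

x̄ = F·x = [11, -7, 0]
P̄ = F·P·Fᵀ + Q = [69 -9 18; -9 52 -31; 18 -31 30]
S = H·P̄·Hᵀ + R = [625 567; 567 545]
K = P̄·Hᵀ·S⁻¹ = [-1413/4784 -189/4784; 16983/19136 -17809/19136; -7911/9568 7809/9568]
x' − x̄ = [-27045/2392, 3767/9568, -9543/4784] = K·y
y = (KᵀK)⁻¹·Kᵀ·(x' − x̄) = [34, 32]
z = y + H·x̄ = [34, 32] + [-33, -33] = [1, -1]

z = [1, -1]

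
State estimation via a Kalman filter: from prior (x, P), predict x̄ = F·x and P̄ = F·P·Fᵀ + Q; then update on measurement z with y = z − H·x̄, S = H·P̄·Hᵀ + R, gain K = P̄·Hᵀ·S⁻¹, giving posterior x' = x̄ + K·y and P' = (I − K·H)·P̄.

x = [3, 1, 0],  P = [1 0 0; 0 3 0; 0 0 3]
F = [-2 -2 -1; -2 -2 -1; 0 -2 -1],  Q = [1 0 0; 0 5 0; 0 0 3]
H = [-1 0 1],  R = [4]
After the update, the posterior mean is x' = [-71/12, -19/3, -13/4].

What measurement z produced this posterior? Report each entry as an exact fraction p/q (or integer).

x̄ = F·x = [-8, -8, -2]
P̄ = F·P·Fᵀ + Q = [20 19 15; 19 24 15; 15 15 18]
S = H·P̄·Hᵀ + R = [12]
K = P̄·Hᵀ·S⁻¹ = [-5/12; -1/3; 1/4]
x' − x̄ = [25/12, 5/3, -5/4] = K·y
y = (KᵀK)⁻¹·Kᵀ·(x' − x̄) = [-5]
z = y + H·x̄ = [-5] + [6] = [1]

z = [1]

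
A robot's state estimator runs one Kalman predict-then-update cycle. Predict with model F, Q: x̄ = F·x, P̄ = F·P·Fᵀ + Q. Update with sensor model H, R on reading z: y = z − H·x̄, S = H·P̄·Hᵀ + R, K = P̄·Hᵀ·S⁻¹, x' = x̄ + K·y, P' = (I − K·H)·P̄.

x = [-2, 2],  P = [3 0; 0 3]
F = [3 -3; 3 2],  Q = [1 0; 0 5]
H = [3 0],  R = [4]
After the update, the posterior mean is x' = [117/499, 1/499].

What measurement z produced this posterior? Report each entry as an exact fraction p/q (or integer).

x̄ = F·x = [-12, -2]
P̄ = F·P·Fᵀ + Q = [55 9; 9 44]
S = H·P̄·Hᵀ + R = [499]
K = P̄·Hᵀ·S⁻¹ = [165/499; 27/499]
x' − x̄ = [6105/499, 999/499] = K·y
y = (KᵀK)⁻¹·Kᵀ·(x' − x̄) = [37]
z = y + H·x̄ = [37] + [-36] = [1]

z = [1]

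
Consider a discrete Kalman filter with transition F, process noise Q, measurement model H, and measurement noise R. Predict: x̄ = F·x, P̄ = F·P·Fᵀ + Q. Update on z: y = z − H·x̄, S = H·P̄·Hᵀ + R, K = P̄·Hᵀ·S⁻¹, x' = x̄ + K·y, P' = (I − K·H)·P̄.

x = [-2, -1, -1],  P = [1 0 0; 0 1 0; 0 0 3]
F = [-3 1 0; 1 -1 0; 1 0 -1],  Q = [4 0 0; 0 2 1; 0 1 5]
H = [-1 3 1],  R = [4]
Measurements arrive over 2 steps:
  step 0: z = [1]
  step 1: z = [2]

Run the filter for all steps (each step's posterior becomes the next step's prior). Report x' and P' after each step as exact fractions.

step 0: x' = [47/21, 5/7, 5/7], P' = [629/105 34/35 69/35; 34/35 32/35 -38/35; 69/35 -38/35 207/35]
step 1: x' = [-49566/27341, 484/27341, 416/1439], P' = [224353/27341 30417/27341 4618/1439; 30417/27341 31886/27341 -2575/1439; 4618/1439 -2575/1439 13047/1439]

step 0: x̄ = F·x = [5, -1, -1]
step 0: P̄ = F·P·Fᵀ + Q = [14 -4 -3; -4 4 2; -3 2 9]
step 0: y = z − H·x̄ = [10]
step 0: S = H·P̄·Hᵀ + R = [105]
step 0: K = P̄·Hᵀ·S⁻¹ = [-29/105; 6/35; 6/35]
step 0: x' = x̄ + K·y = [47/21, 5/7, 5/7]
step 0: P' = (I − K·H)·P̄ = [629/105 34/35 69/35; 34/35 32/35 -38/35; 69/35 -38/35 207/35]
step 1: x̄ = F·x = [-6, 32/21, 32/21]
step 1: P̄ = F·P·Fᵀ + Q = [53 -15 -10; -15 731/105 311/105; -10 311/105 1361/105]
step 1: y = z − H·x̄ = [-212/21]
step 1: S = H·P̄·Hᵀ + R = [27341/105]
step 1: K = P̄·Hᵀ·S⁻¹ = [-11340/27341; 4079/27341; 176/1439]
step 1: x' = x̄ + K·y = [-49566/27341, 484/27341, 416/1439]
step 1: P' = (I − K·H)·P̄ = [224353/27341 30417/27341 4618/1439; 30417/27341 31886/27341 -2575/1439; 4618/1439 -2575/1439 13047/1439]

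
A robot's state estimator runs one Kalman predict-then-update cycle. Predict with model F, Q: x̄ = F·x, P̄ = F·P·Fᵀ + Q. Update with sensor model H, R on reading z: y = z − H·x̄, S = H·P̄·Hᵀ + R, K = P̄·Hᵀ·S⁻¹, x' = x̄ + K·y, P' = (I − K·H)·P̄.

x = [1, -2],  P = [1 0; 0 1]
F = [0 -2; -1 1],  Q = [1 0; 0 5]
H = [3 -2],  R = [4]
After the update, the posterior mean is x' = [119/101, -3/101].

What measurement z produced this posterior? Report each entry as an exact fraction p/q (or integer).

z = [3]

x̄ = F·x = [4, -3]
P̄ = F·P·Fᵀ + Q = [5 -2; -2 7]
S = H·P̄·Hᵀ + R = [101]
K = P̄·Hᵀ·S⁻¹ = [19/101; -20/101]
x' − x̄ = [-285/101, 300/101] = K·y
y = (KᵀK)⁻¹·Kᵀ·(x' − x̄) = [-15]
z = y + H·x̄ = [-15] + [18] = [3]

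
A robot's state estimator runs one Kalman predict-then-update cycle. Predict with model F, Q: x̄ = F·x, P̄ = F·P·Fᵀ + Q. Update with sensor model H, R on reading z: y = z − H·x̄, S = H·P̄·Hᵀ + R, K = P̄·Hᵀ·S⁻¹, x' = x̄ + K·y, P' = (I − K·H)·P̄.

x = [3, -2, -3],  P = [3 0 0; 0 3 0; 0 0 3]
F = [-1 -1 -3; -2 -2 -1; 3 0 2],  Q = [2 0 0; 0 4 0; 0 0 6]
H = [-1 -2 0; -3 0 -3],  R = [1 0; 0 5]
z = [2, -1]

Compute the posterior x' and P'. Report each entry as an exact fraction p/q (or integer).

x' = [601/470, -23551/14570, -10551/14570]
P' = [16271/1880 -7841/1880 -15981/1880; -7841/1880 131481/58280 238581/58280; -15981/1880 238581/58280 518121/58280]

x̄ = F·x = [8, 1, 3]
P̄ = F·P·Fᵀ + Q = [35 21 -27; 21 31 -24; -27 -24 45]
y = z − H·x̄ = [12, 32]
S = H·P̄·Hᵀ + R = [244 6; 6 239]
K = P̄·Hᵀ·S⁻¹ = [-589/1880 -87/940; -19891/58280 1347/29140; 18249/58280 -6813/29140]
x' = x̄ + K·y = [601/470, -23551/14570, -10551/14570]
P' = (I − K·H)·P̄ = [16271/1880 -7841/1880 -15981/1880; -7841/1880 131481/58280 238581/58280; -15981/1880 238581/58280 518121/58280]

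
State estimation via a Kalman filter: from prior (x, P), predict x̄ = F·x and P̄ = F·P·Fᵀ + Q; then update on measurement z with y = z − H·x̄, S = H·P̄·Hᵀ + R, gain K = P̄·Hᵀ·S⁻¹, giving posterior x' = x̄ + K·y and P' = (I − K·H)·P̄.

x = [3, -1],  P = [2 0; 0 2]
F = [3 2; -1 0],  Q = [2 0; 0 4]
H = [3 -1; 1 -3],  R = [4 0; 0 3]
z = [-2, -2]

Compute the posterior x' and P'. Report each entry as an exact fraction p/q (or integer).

x̄ = F·x = [7, -3]
P̄ = F·P·Fᵀ + Q = [28 -6; -6 6]
y = z − H·x̄ = [-26, -18]
S = H·P̄·Hᵀ + R = [298 162; 162 121]
K = P̄·Hᵀ·S⁻¹ = [1719/4907 -436/4907; 492/4907 -1632/4907]
x' = x̄ + K·y = [-2497/4907, 1863/4907]
P' = (I − K·H)·P̄ = [2742/4907 1350/4907; 1350/4907 2082/4907]

x' = [-2497/4907, 1863/4907]
P' = [2742/4907 1350/4907; 1350/4907 2082/4907]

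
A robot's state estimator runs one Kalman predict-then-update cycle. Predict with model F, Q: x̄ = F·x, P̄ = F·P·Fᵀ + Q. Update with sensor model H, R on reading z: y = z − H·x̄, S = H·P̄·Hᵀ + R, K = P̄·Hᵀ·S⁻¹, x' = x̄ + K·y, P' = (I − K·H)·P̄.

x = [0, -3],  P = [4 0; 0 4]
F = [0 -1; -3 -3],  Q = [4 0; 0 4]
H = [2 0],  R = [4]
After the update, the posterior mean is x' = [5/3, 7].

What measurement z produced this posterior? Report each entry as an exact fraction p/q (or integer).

x̄ = F·x = [3, 9]
P̄ = F·P·Fᵀ + Q = [8 12; 12 76]
S = H·P̄·Hᵀ + R = [36]
K = P̄·Hᵀ·S⁻¹ = [4/9; 2/3]
x' − x̄ = [-4/3, -2] = K·y
y = (KᵀK)⁻¹·Kᵀ·(x' − x̄) = [-3]
z = y + H·x̄ = [-3] + [6] = [3]

z = [3]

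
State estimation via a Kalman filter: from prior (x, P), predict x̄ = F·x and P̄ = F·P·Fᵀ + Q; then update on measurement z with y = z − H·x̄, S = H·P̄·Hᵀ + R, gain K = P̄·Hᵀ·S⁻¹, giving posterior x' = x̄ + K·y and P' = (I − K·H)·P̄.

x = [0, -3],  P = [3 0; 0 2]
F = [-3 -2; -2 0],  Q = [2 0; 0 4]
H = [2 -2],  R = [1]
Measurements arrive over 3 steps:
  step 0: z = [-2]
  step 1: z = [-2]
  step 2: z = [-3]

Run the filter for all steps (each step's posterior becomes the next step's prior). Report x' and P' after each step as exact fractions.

step 0: x' = [-118/69, -56/69], P' = [1109/69 1090/69; 1090/69 1088/69]
step 1: x' = [-9682/41009, 31028/41009], P' = [521007/41009 504470/41009; 504470/41009 498168/41009]
step 2: x' = [-22256492/19151461, 923080/2735923], P' = [242463201/19151461 33541390/2735923; 33541390/2735923 33127696/2735923]

step 0: x̄ = F·x = [6, 0]
step 0: P̄ = F·P·Fᵀ + Q = [37 18; 18 16]
step 0: y = z − H·x̄ = [-14]
step 0: S = H·P̄·Hᵀ + R = [69]
step 0: K = P̄·Hᵀ·S⁻¹ = [38/69; 4/69]
step 0: x' = x̄ + K·y = [-118/69, -56/69]
step 0: P' = (I − K·H)·P̄ = [1109/69 1090/69; 1090/69 1088/69]
step 1: x̄ = F·x = [466/69, 236/69]
step 1: P̄ = F·P·Fᵀ + Q = [27551/69 11014/69; 11014/69 4712/69]
step 1: y = z − H·x̄ = [-26/3]
step 1: S = H·P̄·Hᵀ + R = [1783/3]
step 1: K = P̄·Hᵀ·S⁻¹ = [1438/1783; 548/1783]
step 1: x' = x̄ + K·y = [-9682/41009, 31028/41009]
step 1: P' = (I − K·H)·P̄ = [521007/41009 504470/41009; 504470/41009 498168/41009]
step 2: x̄ = F·x = [-33010/41009, 19364/41009]
step 2: P̄ = F·P·Fᵀ + Q = [12817393/41009 5143922/41009; 5143922/41009 2248064/41009]
step 2: y = z − H·x̄ = [-18279/41009]
step 2: S = H·P̄·Hᵀ + R = [19151461/41009]
step 2: K = P̄·Hᵀ·S⁻¹ = [15346942/19151461; 827388/2735923]
step 2: x' = x̄ + K·y = [-22256492/19151461, 923080/2735923]
step 2: P' = (I − K·H)·P̄ = [242463201/19151461 33541390/2735923; 33541390/2735923 33127696/2735923]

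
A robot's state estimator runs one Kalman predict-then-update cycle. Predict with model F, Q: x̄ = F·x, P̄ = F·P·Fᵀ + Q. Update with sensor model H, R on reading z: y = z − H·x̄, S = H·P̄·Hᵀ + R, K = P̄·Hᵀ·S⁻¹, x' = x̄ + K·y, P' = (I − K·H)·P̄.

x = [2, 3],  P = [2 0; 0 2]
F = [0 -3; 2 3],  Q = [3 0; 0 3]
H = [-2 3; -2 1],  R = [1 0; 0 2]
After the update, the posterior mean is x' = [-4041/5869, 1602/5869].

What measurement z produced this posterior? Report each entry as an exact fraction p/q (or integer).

z = [2, 2]

x̄ = F·x = [-9, 13]
P̄ = F·P·Fᵀ + Q = [21 -18; -18 29]
S = H·P̄·Hᵀ + R = [562 315; 315 187]
K = P̄·Hᵀ·S⁻¹ = [948/5869 -3480/5869; 2526/5869 -2215/5869]
x' − x̄ = [48780/5869, -74695/5869] = K·y
y = (KᵀK)⁻¹·Kᵀ·(x' − x̄) = [-55, -29]
z = y + H·x̄ = [-55, -29] + [57, 31] = [2, 2]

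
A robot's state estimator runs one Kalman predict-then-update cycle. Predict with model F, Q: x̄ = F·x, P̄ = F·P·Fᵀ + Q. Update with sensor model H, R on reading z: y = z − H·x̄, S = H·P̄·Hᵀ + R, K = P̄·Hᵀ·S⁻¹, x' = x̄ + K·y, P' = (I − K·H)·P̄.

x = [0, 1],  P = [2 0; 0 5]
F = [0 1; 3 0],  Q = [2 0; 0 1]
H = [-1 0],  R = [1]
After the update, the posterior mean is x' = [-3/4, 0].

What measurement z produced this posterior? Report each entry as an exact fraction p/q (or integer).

x̄ = F·x = [1, 0]
P̄ = F·P·Fᵀ + Q = [7 0; 0 19]
S = H·P̄·Hᵀ + R = [8]
K = P̄·Hᵀ·S⁻¹ = [-7/8; 0]
x' − x̄ = [-7/4, 0] = K·y
y = (KᵀK)⁻¹·Kᵀ·(x' − x̄) = [2]
z = y + H·x̄ = [2] + [-1] = [1]

z = [1]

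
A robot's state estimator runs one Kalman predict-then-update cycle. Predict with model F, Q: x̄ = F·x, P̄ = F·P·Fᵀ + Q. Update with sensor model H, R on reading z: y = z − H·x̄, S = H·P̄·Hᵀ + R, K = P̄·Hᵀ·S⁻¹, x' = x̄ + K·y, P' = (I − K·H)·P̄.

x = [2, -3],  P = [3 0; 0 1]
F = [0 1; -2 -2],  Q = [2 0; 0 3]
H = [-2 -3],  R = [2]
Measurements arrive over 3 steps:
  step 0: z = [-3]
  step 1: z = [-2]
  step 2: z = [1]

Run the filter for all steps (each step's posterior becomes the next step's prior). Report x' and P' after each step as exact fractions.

step 0: x' = [-3, 481/161], P' = [3 -2; -2 250/161]
step 1: x' = [29137/11889, -3688/3963], P' = [26812/11889 -5608/3963; -5608/3963 1454/1321]
step 2: x' = [5356/20691, -37489/62073], P' = [191600/89661 -361832/268983; -361832/268983 854966/806949]

step 0: x̄ = F·x = [-3, 2]
step 0: P̄ = F·P·Fᵀ + Q = [3 -2; -2 19]
step 0: y = z − H·x̄ = [-3]
step 0: S = H·P̄·Hᵀ + R = [161]
step 0: K = P̄·Hᵀ·S⁻¹ = [0; -53/161]
step 0: x' = x̄ + K·y = [-3, 481/161]
step 0: P' = (I − K·H)·P̄ = [3 -2; -2 250/161]
step 1: x̄ = F·x = [481/161, 4/161]
step 1: P̄ = F·P·Fᵀ + Q = [572/161 144/161; 144/161 839/161]
step 1: y = z − H·x̄ = [652/161]
step 1: S = H·P̄·Hᵀ + R = [11889/161]
step 1: K = P̄·Hᵀ·S⁻¹ = [-1576/11889; -935/3963]
step 1: x' = x̄ + K·y = [29137/11889, -3688/3963]
step 1: P' = (I − K·H)·P̄ = [26812/11889 -5608/3963; -5608/3963 1454/1321]
step 2: x̄ = F·x = [-3688/3963, -36146/11889]
step 2: P̄ = F·P·Fᵀ + Q = [4096/1321 2492/3963; 2492/3963 60667/11889]
step 2: y = z − H·x̄ = [-39559/3963]
step 2: S = H·P̄·Hᵀ + R = [89661/1321]
step 2: K = P̄·Hᵀ·S⁻¹ = [-10684/89661; -65651/268983]
step 2: x' = x̄ + K·y = [5356/20691, -37489/62073]
step 2: P' = (I − K·H)·P̄ = [191600/89661 -361832/268983; -361832/268983 854966/806949]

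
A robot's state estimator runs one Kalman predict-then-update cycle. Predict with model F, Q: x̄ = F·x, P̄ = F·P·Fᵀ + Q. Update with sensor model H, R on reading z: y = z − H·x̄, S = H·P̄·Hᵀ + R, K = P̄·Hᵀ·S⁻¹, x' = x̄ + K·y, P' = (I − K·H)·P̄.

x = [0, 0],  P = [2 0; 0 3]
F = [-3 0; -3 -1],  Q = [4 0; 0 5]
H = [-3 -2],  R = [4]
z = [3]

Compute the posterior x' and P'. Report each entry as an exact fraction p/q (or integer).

x̄ = F·x = [0, 0]
P̄ = F·P·Fᵀ + Q = [22 18; 18 26]
y = z − H·x̄ = [3]
S = H·P̄·Hᵀ + R = [522]
K = P̄·Hᵀ·S⁻¹ = [-17/87; -53/261]
x' = x̄ + K·y = [-17/29, -53/87]
P' = (I − K·H)·P̄ = [60/29 -236/87; -236/87 1168/261]

x' = [-17/29, -53/87]
P' = [60/29 -236/87; -236/87 1168/261]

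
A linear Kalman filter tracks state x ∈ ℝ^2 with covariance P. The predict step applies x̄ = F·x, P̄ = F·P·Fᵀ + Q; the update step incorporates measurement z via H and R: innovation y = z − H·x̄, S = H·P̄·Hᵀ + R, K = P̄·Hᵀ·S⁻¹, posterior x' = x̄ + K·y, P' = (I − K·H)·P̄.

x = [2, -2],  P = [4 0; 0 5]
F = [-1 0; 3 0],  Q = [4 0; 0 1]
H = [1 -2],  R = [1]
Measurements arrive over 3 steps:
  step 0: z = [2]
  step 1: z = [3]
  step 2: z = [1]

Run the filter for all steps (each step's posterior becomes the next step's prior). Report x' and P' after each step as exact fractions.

step 0: x' = [102/205, -146/205], P' = [616/205 292/205; 292/205 189/205]
step 1: x' = [17334/32029, -38712/32029], P' = [95884/32029 45376/32029; 45376/32029 29361/32029]
step 2: x' = [1128650/4986577, -1852280/4986577], P' = [14927296/4986577 7063996/4986577; 7063996/4986577 4570809/4986577]

step 0: x̄ = F·x = [-2, 6]
step 0: P̄ = F·P·Fᵀ + Q = [8 -12; -12 37]
step 0: y = z − H·x̄ = [16]
step 0: S = H·P̄·Hᵀ + R = [205]
step 0: K = P̄·Hᵀ·S⁻¹ = [32/205; -86/205]
step 0: x' = x̄ + K·y = [102/205, -146/205]
step 0: P' = (I − K·H)·P̄ = [616/205 292/205; 292/205 189/205]
step 1: x̄ = F·x = [-102/205, 306/205]
step 1: P̄ = F·P·Fᵀ + Q = [1436/205 -1848/205; -1848/205 5749/205]
step 1: y = z − H·x̄ = [1329/205]
step 1: S = H·P̄·Hᵀ + R = [32029/205]
step 1: K = P̄·Hᵀ·S⁻¹ = [5132/32029; -13346/32029]
step 1: x' = x̄ + K·y = [17334/32029, -38712/32029]
step 1: P' = (I − K·H)·P̄ = [95884/32029 45376/32029; 45376/32029 29361/32029]
step 2: x̄ = F·x = [-17334/32029, 52002/32029]
step 2: P̄ = F·P·Fᵀ + Q = [224000/32029 -287652/32029; -287652/32029 894985/32029]
step 2: y = z − H·x̄ = [153367/32029]
step 2: S = H·P̄·Hᵀ + R = [4986577/32029]
step 2: K = P̄·Hᵀ·S⁻¹ = [799304/4986577; -2077622/4986577]
step 2: x' = x̄ + K·y = [1128650/4986577, -1852280/4986577]
step 2: P' = (I − K·H)·P̄ = [14927296/4986577 7063996/4986577; 7063996/4986577 4570809/4986577]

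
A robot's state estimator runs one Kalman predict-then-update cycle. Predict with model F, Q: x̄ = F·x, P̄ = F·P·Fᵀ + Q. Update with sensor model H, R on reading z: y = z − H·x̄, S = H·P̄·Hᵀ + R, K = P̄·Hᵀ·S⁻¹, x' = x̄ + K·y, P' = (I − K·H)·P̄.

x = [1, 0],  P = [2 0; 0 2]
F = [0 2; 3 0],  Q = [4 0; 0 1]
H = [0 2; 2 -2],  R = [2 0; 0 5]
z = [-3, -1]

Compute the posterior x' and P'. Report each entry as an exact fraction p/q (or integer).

x̄ = F·x = [0, 3]
P̄ = F·P·Fᵀ + Q = [12 0; 0 19]
y = z − H·x̄ = [-9, 5]
S = H·P̄·Hᵀ + R = [78 -76; -76 129]
K = P̄·Hᵀ·S⁻¹ = [912/2143 936/2143; 1007/2143 -38/2143]
x' = x̄ + K·y = [-3528/2143, -2824/2143]
P' = (I − K·H)·P̄ = [3252/2143 912/2143; 912/2143 1007/2143]

x' = [-3528/2143, -2824/2143]
P' = [3252/2143 912/2143; 912/2143 1007/2143]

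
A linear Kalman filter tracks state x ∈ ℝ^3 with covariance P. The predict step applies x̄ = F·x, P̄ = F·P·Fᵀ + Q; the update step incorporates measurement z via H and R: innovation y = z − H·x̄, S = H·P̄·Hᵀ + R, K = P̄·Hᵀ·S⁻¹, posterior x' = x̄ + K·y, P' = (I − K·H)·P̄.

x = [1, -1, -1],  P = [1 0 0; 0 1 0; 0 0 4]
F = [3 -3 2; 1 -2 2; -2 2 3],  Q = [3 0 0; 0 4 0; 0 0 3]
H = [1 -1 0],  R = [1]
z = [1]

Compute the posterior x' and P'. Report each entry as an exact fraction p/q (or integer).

x̄ = F·x = [4, 1, -7]
P̄ = F·P·Fᵀ + Q = [37 25 12; 25 25 18; 12 18 47]
y = z − H·x̄ = [-2]
S = H·P̄·Hᵀ + R = [13]
K = P̄·Hᵀ·S⁻¹ = [12/13; 0; -6/13]
x' = x̄ + K·y = [28/13, 1, -79/13]
P' = (I − K·H)·P̄ = [337/13 25 228/13; 25 25 18; 228/13 18 575/13]

x' = [28/13, 1, -79/13]
P' = [337/13 25 228/13; 25 25 18; 228/13 18 575/13]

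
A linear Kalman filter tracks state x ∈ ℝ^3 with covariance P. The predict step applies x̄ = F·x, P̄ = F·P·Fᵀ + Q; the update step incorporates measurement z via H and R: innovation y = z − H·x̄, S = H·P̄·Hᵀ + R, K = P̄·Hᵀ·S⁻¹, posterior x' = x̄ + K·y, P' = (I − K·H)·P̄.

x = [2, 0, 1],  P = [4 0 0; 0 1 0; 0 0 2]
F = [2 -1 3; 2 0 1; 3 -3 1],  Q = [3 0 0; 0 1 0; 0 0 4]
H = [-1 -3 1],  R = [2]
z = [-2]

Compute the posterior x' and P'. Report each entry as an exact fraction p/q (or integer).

x̄ = F·x = [7, 5, 7]
P̄ = F·P·Fᵀ + Q = [38 22 33; 22 19 26; 33 26 51]
y = z − H·x̄ = [13]
S = H·P̄·Hᵀ + R = [172]
K = P̄·Hᵀ·S⁻¹ = [-71/172; -53/172; -15/43]
x' = x̄ + K·y = [281/172, 171/172, 106/43]
P' = (I − K·H)·P̄ = [1495/172 21/172 354/43; 21/172 459/172 323/43; 354/43 323/43 1293/43]

x' = [281/172, 171/172, 106/43]
P' = [1495/172 21/172 354/43; 21/172 459/172 323/43; 354/43 323/43 1293/43]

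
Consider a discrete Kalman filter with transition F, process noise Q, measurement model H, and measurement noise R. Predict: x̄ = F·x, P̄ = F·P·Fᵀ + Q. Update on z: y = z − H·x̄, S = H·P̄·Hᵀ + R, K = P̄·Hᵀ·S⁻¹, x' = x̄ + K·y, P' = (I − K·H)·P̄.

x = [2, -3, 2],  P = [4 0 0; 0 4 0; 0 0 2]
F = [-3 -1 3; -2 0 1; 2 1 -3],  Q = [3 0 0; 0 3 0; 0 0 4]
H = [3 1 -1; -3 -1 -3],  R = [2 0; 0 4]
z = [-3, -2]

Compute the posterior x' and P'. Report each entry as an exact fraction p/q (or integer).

x' = [2437/12399, -29918/12399, 4395/4133]
P' = [28465/49596 -66677/49596 -505/8266; -66677/49596 211777/49596 425/8266; -505/8266 425/8266 1489/4133]

x̄ = F·x = [3, -2, -5]
P̄ = F·P·Fᵀ + Q = [61 30 -46; 30 21 -22; -46 -22 42]
y = z − H·x̄ = [-15, -10]
S = H·P̄·Hᵀ + R = [1114 -304; -304 172]
K = P̄·Hᵀ·S⁻¹ = [5437/24798 -2407/49596; 2299/24798 -4849/49596; -1017/4133 -1961/8266]
x' = x̄ + K·y = [2437/12399, -29918/12399, 4395/4133]
P' = (I − K·H)·P̄ = [28465/49596 -66677/49596 -505/8266; -66677/49596 211777/49596 425/8266; -505/8266 425/8266 1489/4133]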